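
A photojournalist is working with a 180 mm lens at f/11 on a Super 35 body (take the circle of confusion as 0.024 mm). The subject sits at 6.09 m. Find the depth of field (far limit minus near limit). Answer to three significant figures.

Hyperfocal distance H = f²/(N·c) + f = 180²/(11 × 0.024) + 180 = 32400/0.264 + 180 ≈ 122907.3 mm ≈ 122.9 m.
Near limit Dn = s·(H − f)/(H + s − 2f) = 6090 × (122907.3 − 180) / (122907.3 + 6090 − 2 × 180) = 6090 × 122727.3 / 128637.3 ≈ 5810.21 mm.
Far limit Df = s·(H − f)/(H − s) = 6090 × (122907.3 − 180) / (122907.3 − 6090) = 6090 × 122727.3 / 116817.3 ≈ 6398.10 mm.
Depth of field = Df − Dn = 6398.10 − 5810.21 ≈ 587.89 mm ≈ 0.588 m.

0.588 m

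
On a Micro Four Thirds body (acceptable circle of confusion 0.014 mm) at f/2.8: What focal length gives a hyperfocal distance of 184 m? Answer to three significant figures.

From H = f²/(N·c) + f, with f ≪ H: f ≈ √(H·N·c) = √(184000 × 2.8 × 0.014) = √7212.8 ≈ 84.93 mm.
The +f correction barely moves this — solving exactly, f² + N·c·f − N·c·H = 0 ⇒ f = (−N·c + √((N·c)² + 4·N·c·H))/2 = (−0.0392 + √28851)/2 ≈ 84.909 mm, so f ≈ 84.9 mm.

84.9 mm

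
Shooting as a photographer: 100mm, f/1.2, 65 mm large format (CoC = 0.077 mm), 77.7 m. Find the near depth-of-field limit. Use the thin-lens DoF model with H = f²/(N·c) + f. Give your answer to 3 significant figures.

45.3 m

Hyperfocal distance H = f²/(N·c) + f = 100²/(1.2 × 0.077) + 100 = 10000/0.0924 + 100 ≈ 108325.1 mm ≈ 108.3 m.
Near limit Dn = s·(H − f)/(H + s − 2f) = 77700 × (108325.1 − 100) / (108325.1 + 77700 − 2 × 100) = 77700 × 108225.1 / 185825.1 ≈ 45253 mm ≈ 45.3 m.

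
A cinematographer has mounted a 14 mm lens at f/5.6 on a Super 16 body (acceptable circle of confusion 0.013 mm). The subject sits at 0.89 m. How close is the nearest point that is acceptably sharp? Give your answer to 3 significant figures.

Hyperfocal distance H = f²/(N·c) + f = 14²/(5.6 × 0.013) + 14 = 196/0.0728 + 14 ≈ 2706.3 mm ≈ 2.706 m.
Near limit Dn = s·(H − f)/(H + s − 2f) = 890 × (2706.3 − 14) / (2706.3 + 890 − 2 × 14) = 890 × 2692.3 / 3568.3 ≈ 671.51 mm ≈ 0.672 m.

0.672 m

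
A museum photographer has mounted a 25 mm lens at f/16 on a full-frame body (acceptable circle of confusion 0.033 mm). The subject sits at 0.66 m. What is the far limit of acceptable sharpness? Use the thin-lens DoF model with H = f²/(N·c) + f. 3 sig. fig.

Hyperfocal distance H = f²/(N·c) + f = 25²/(16 × 0.033) + 25 = 625/0.528 + 25 ≈ 1208.7 mm ≈ 1.209 m.
Far limit Df = s·(H − f)/(H − s) = 660 × (1208.7 − 25) / (1208.7 − 660) = 660 × 1183.7 / 548.7 ≈ 1423.8 mm ≈ 1.42 m.

1.42 m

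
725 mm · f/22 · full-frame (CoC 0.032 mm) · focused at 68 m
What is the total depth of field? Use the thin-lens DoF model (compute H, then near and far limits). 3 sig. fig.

12.4 m

Hyperfocal distance H = f²/(N·c) + f = 725²/(22 × 0.032) + 725 = 525625/0.704 + 725 ≈ 747351.4 mm ≈ 747.4 m.
Near limit Dn = s·(H − f)/(H + s − 2f) = 68000 × (747351.4 − 725) / (747351.4 + 68000 − 2 × 725) = 68000 × 746626.4 / 813901.4 ≈ 62379 mm.
Far limit Df = s·(H − f)/(H − s) = 68000 × (747351.4 − 725) / (747351.4 − 68000) = 68000 × 746626.4 / 679351.4 ≈ 74734 mm.
Depth of field = Df − Dn = 74734 − 62379 ≈ 12355 mm ≈ 12.4 m.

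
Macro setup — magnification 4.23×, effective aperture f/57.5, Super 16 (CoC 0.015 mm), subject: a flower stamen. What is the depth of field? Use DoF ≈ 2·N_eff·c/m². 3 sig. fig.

At magnification m, DoF ≈ 2·N_eff·c/m² = 2 × 57.5 × 0.015 / 4.23² = 1.725 / 17.89 ≈ 0.0964 mm.

0.0964 mm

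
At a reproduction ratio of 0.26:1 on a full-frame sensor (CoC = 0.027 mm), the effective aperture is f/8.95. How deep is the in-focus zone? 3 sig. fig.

7.15 mm

At magnification m, DoF ≈ 2·N_eff·c/m² = 2 × 8.95 × 0.027 / 0.26² = 0.4833 / 0.0676 ≈ 7.15 mm.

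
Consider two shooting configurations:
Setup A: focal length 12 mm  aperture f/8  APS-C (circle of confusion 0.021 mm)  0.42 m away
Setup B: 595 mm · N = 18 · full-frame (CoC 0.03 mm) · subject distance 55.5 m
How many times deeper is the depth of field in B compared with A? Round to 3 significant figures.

18.1

Setup A: H = 12²/(8×0.021) + 12 ≈ 869.1 mm; DoF = Df − Dn = 801.53 − 284.55 ≈ 516.98 mm.
Setup B: H = 595²/(18×0.03) + 595 ≈ 656196.9 mm; DoF = Df − Dn = 60572.8 − 51211.2 ≈ 9361.6 mm.
Ratio = 9361.6 / 516.98 ≈ 18.1.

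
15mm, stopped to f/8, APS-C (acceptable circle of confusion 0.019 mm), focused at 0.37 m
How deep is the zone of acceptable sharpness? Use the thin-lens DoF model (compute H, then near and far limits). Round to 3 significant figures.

Hyperfocal distance H = f²/(N·c) + f = 15²/(8 × 0.019) + 15 = 225/0.152 + 15 ≈ 1495.3 mm ≈ 1.495 m.
Near limit Dn = s·(H − f)/(H + s − 2f) = 370 × (1495.3 − 15) / (1495.3 + 370 − 2 × 15) = 370 × 1480.3 / 1835.3 ≈ 298.43 mm.
Far limit Df = s·(H − f)/(H − s) = 370 × (1495.3 − 15) / (1495.3 − 370) = 370 × 1480.3 / 1125.3 ≈ 486.73 mm.
Depth of field = Df − Dn = 486.73 − 298.43 ≈ 188.30 mm.

188 mm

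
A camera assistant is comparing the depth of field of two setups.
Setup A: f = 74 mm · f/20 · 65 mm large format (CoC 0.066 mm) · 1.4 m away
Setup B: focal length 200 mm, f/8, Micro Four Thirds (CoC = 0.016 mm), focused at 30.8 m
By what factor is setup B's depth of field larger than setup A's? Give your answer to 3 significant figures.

6.11

Setup A: H = 74²/(20×0.066) + 74 ≈ 4222.5 mm; DoF = Df − Dn = 2057.72 − 1060.90 ≈ 996.82 mm.
Setup B: H = 200²/(8×0.016) + 200 ≈ 312700.0 mm; DoF = Df − Dn = 34143.3 − 28053.0 ≈ 6090.3 mm.
Ratio = 6090.3 / 996.82 ≈ 6.11.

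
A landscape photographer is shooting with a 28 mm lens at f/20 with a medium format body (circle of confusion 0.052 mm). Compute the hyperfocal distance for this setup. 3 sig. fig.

Hyperfocal distance H = f²/(N·c) + f = 28²/(20 × 0.052) + 28 = 784/1.04 + 28 ≈ 781.8 mm ≈ 0.782 m.

0.782 m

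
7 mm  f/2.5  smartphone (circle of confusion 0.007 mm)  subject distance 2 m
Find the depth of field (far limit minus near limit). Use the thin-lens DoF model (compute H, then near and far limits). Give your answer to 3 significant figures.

Hyperfocal distance H = f²/(N·c) + f = 7²/(2.5 × 0.007) + 7 = 49/0.0175 + 7 ≈ 2807.0 mm ≈ 2.807 m.
Near limit Dn = s·(H − f)/(H + s − 2f) = 2000 × (2807.0 − 7) / (2807.0 + 2000 − 2 × 7) = 2000 × 2800.0 / 4793.0 ≈ 1168.4 mm.
Far limit Df = s·(H − f)/(H − s) = 2000 × (2807.0 − 7) / (2807.0 − 2000) = 2000 × 2800.0 / 807.0 ≈ 6939.3 mm.
Depth of field = Df − Dn = 6939.3 − 1168.4 ≈ 5770.9 mm ≈ 5.77 m.

5.77 m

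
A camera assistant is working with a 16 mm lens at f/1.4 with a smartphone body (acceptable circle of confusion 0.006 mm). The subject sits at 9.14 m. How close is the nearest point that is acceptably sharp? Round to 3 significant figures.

Hyperfocal distance H = f²/(N·c) + f = 16²/(1.4 × 0.006) + 16 = 256/0.0084 + 16 ≈ 30492.2 mm ≈ 30.49 m.
Near limit Dn = s·(H − f)/(H + s − 2f) = 9140 × (30492.2 − 16) / (30492.2 + 9140 − 2 × 16) = 9140 × 30476.2 / 39600.2 ≈ 7034.1 mm ≈ 7.03 m.

7.03 m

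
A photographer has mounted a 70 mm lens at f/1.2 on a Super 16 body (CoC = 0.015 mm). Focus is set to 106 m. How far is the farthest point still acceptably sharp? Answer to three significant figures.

174 m

Hyperfocal distance H = f²/(N·c) + f = 70²/(1.2 × 0.015) + 70 = 4900/0.018 + 70 ≈ 272292.2 mm ≈ 272.3 m.
Far limit Df = s·(H − f)/(H − s) = 106000 × (272292.2 − 70) / (272292.2 − 106000) = 106000 × 272222.2 / 166292.2 ≈ 173523 mm ≈ 174 m.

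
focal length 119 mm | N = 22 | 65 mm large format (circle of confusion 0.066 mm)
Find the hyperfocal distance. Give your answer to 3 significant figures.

9.87 m

Hyperfocal distance H = f²/(N·c) + f = 119²/(22 × 0.066) + 119 = 14161/1.452 + 119 ≈ 9871.8 mm ≈ 9.87 m.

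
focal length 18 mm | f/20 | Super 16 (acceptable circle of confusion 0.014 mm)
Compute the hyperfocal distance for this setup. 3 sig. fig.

Hyperfocal distance H = f²/(N·c) + f = 18²/(20 × 0.014) + 18 = 324/0.28 + 18 ≈ 1175.1 mm ≈ 1.18 m.

1.18 m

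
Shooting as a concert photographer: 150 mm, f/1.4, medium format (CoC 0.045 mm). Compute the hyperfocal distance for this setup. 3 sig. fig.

Hyperfocal distance H = f²/(N·c) + f = 150²/(1.4 × 0.045) + 150 = 22500/0.063 + 150 ≈ 357292.9 mm ≈ 357 m.

357 m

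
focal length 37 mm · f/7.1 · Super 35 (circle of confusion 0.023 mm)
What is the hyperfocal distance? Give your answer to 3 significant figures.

Hyperfocal distance H = f²/(N·c) + f = 37²/(7.1 × 0.023) + 37 = 1369/0.1633 + 37 ≈ 8420.3 mm ≈ 8.42 m.

8.42 m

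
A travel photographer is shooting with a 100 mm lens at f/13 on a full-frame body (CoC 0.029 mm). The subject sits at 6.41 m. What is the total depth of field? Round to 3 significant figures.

3.23 m

Hyperfocal distance H = f²/(N·c) + f = 100²/(13 × 0.029) + 100 = 10000/0.377 + 100 ≈ 26625.2 mm ≈ 26.63 m.
Near limit Dn = s·(H − f)/(H + s − 2f) = 6410 × (26625.2 − 100) / (26625.2 + 6410 − 2 × 100) = 6410 × 26525.2 / 32835.2 ≈ 5178.2 mm.
Far limit Df = s·(H − f)/(H − s) = 6410 × (26625.2 − 100) / (26625.2 − 6410) = 6410 × 26525.2 / 20215.2 ≈ 8410.8 mm.
Depth of field = Df − Dn = 8410.8 − 5178.2 ≈ 3232.6 mm ≈ 3.23 m.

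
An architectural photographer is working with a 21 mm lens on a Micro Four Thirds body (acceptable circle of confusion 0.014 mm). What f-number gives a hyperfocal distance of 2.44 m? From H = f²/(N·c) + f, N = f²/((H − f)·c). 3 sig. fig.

f/13

Rearrange H = f²/(N·c) + f for N: N = f² / ((H − f)·c).
N = 21² / ((2440 − 21) × 0.014) = 441 / 33.87 ≈ 13.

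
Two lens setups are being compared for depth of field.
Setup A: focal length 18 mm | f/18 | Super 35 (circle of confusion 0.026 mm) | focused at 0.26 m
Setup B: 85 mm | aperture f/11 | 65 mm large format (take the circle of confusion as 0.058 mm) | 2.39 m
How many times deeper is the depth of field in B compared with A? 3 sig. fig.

4.90

Setup A: H = 18²/(18×0.026) + 18 ≈ 710.3 mm; DoF = Df − Dn = 399.73 − 192.66 ≈ 207.07 mm.
Setup B: H = 85²/(11×0.058) + 85 ≈ 11409.5 mm; DoF = Df − Dn = 3000.8 − 1985.8 ≈ 1015.0 mm.
Ratio = 1015.0 / 207.07 ≈ 4.90.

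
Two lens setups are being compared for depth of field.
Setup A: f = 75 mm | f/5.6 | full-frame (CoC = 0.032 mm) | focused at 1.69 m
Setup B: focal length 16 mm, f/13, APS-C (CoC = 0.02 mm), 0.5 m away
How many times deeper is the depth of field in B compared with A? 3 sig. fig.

Setup A: H = 75²/(5.6×0.032) + 75 ≈ 31464.5 mm; DoF = Df − Dn = 1781.67 − 1607.30 ≈ 174.37 mm.
Setup B: H = 16²/(13×0.02) + 16 ≈ 1000.6 mm; DoF = Df − Dn = 983.41 − 335.22 ≈ 648.19 mm.
Ratio = 648.19 / 174.37 ≈ 3.72.

3.72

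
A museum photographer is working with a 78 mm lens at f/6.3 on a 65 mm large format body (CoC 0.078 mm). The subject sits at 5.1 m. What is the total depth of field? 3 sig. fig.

4.95 m

Hyperfocal distance H = f²/(N·c) + f = 78²/(6.3 × 0.078) + 78 = 6084/0.4914 + 78 ≈ 12459.0 mm ≈ 12.46 m.
Near limit Dn = s·(H − f)/(H + s − 2f) = 5100 × (12459.0 − 78) / (12459.0 + 5100 − 2 × 78) = 5100 × 12381.0 / 17403.0 ≈ 3628.3 mm.
Far limit Df = s·(H − f)/(H − s) = 5100 × (12459.0 − 78) / (12459.0 − 5100) = 5100 × 12381.0 / 7359.0 ≈ 8580.4 mm.
Depth of field = Df − Dn = 8580.4 − 3628.3 ≈ 4952.1 mm ≈ 4.95 m.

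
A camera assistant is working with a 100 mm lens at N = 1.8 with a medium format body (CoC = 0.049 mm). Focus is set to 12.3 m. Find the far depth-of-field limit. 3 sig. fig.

Hyperfocal distance H = f²/(N·c) + f = 100²/(1.8 × 0.049) + 100 = 10000/0.0882 + 100 ≈ 113478.7 mm ≈ 113.5 m.
Far limit Df = s·(H − f)/(H − s) = 12300 × (113478.7 − 100) / (113478.7 − 12300) = 12300 × 113378.7 / 101178.7 ≈ 13783 mm ≈ 13.8 m.

13.8 m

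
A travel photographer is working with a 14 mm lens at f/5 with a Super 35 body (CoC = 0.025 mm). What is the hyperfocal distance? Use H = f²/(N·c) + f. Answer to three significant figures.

Hyperfocal distance H = f²/(N·c) + f = 14²/(5 × 0.025) + 14 = 196/0.125 + 14 ≈ 1582.0 mm ≈ 1.58 m.

1.58 m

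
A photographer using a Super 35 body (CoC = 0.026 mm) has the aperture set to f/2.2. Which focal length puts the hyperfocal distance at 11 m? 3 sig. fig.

25.1 mm

From H = f²/(N·c) + f, with f ≪ H: f ≈ √(H·N·c) = √(11000 × 2.2 × 0.026) = √629.20 ≈ 25.08 mm.
The +f correction barely moves this — solving exactly, f² + N·c·f − N·c·H = 0 ⇒ f = (−N·c + √((N·c)² + 4·N·c·H))/2 = (−0.0572 + √2516.8)/2 ≈ 25.055 mm, so f ≈ 25.1 mm.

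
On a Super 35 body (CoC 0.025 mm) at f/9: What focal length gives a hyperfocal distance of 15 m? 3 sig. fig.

58.0 mm

From H = f²/(N·c) + f, with f ≪ H: f ≈ √(H·N·c) = √(15000 × 9 × 0.025) = √3375.0 ≈ 58.09 mm.
Exact: f² + N·c·f − N·c·H = 0 ⇒ f = (−N·c + √((N·c)² + 4·N·c·H))/2 = (−0.225 + √13500)/2 ≈ 57.982 mm ≈ 58.0 mm.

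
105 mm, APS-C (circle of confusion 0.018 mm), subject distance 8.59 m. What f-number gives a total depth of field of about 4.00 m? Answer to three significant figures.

Write h = H − f = f²/(N·c). The thin-lens limits are Dn = s·h/(h + (s−f)) and Df = s·h/(h − (s−f)), so DoF = Df − Dn = 2·s·(s−f)·h / (h² − (s−f)²).
That is a quadratic in h: DoF·h² − 2·s·(s−f)·h − DoF·(s−f)² = 0 ⇒ h = (s−f)·(s + √(s² + DoF²)) / DoF = 8485 × (8590 + √(8590² + 4000²)) / 4000 = 8485 × (8590 + 9475.66) / 4000 ≈ 38322 mm.
Then N = f²/(c·h) = 105² / (0.018 × 38322) = 11025 / 689.79 ≈ 16.

f/16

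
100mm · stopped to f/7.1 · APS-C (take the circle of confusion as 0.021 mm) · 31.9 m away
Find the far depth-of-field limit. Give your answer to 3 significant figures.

60.7 m

Hyperfocal distance H = f²/(N·c) + f = 100²/(7.1 × 0.021) + 100 = 10000/0.1491 + 100 ≈ 67169.1 mm ≈ 67.17 m.
Far limit Df = s·(H − f)/(H − s) = 31900 × (67169.1 − 100) / (67169.1 − 31900) = 31900 × 67069.1 / 35269.1 ≈ 60662 mm ≈ 60.7 m.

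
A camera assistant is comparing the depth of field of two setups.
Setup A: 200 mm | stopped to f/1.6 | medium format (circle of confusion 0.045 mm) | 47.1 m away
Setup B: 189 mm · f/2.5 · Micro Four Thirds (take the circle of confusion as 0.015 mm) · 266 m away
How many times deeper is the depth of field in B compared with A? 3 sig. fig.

20.1

Setup A: H = 200²/(1.6×0.045) + 200 ≈ 555755.6 mm; DoF = Df − Dn = 51442.8 − 43433.4 ≈ 8009.4 mm.
Setup B: H = 189²/(2.5×0.015) + 189 ≈ 952749.0 mm; DoF = Df − Dn = 368957 − 207967 ≈ 160990 mm.
Ratio = 160990 / 8009.4 ≈ 20.1.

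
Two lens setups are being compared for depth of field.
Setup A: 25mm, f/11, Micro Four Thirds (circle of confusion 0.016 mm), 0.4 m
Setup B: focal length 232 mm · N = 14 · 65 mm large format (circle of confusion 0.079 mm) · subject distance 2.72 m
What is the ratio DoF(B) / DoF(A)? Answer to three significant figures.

Setup A: H = 25²/(11×0.016) + 25 ≈ 3576.1 mm; DoF = Df − Dn = 447.227 − 361.795 ≈ 85.432 mm.
Setup B: H = 232²/(14×0.079) + 232 ≈ 48897.5 mm; DoF = Df − Dn = 2866.55 − 2587.70 ≈ 278.85 mm.
Ratio = 278.85 / 85.432 ≈ 3.26.

3.26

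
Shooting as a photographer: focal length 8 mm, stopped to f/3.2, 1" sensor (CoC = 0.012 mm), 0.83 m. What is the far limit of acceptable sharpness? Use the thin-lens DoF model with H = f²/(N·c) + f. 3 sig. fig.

Hyperfocal distance H = f²/(N·c) + f = 8²/(3.2 × 0.012) + 8 = 64/0.0384 + 8 ≈ 1674.7 mm ≈ 1.675 m.
Far limit Df = s·(H − f)/(H − s) = 830 × (1674.7 − 8) / (1674.7 − 830) = 830 × 1666.7 / 844.7 ≈ 1637.7 mm ≈ 1.64 m.

1.64 m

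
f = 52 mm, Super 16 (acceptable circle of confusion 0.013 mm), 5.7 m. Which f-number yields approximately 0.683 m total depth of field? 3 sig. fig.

Write h = H − f = f²/(N·c). The thin-lens limits are Dn = s·h/(h + (s−f)) and Df = s·h/(h − (s−f)), so DoF = Df − Dn = 2·s·(s−f)·h / (h² − (s−f)²).
That is a quadratic in h: DoF·h² − 2·s·(s−f)·h − DoF·(s−f)² = 0 ⇒ h = (s−f)·(s + √(s² + DoF²)) / DoF = 5648 × (5700 + √(5700² + 683²)) / 683 = 5648 × (5700 + 5740.77) / 683 ≈ 94608 mm.
Then N = f²/(c·h) = 52² / (0.013 × 94608) = 2704 / 1229.9 ≈ 2.20.

f/2.20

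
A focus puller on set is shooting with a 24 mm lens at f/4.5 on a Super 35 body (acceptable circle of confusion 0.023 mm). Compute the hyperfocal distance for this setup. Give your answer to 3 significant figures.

5.59 m

Hyperfocal distance H = f²/(N·c) + f = 24²/(4.5 × 0.023) + 24 = 576/0.1035 + 24 ≈ 5589.2 mm ≈ 5.59 m.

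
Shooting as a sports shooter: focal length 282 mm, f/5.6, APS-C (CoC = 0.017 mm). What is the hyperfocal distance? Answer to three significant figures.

Hyperfocal distance H = f²/(N·c) + f = 282²/(5.6 × 0.017) + 282 = 79524/0.0952 + 282 ≈ 835618.1 mm ≈ 836 m.

836 m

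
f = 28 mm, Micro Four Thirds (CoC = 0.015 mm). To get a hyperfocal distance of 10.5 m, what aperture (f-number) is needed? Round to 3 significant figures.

Rearrange H = f²/(N·c) + f for N: N = f² / ((H − f)·c).
N = 28² / ((10500 − 28) × 0.015) = 784 / 157.1 ≈ 4.99.

f/4.99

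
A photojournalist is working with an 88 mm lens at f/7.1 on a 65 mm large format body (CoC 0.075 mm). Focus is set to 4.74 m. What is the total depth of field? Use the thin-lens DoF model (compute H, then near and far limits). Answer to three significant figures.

3.38 m

Hyperfocal distance H = f²/(N·c) + f = 88²/(7.1 × 0.075) + 88 = 7744/0.5325 + 88 ≈ 14630.7 mm ≈ 14.63 m.
Near limit Dn = s·(H − f)/(H + s − 2f) = 4740 × (14630.7 − 88) / (14630.7 + 4740 − 2 × 88) = 4740 × 14542.7 / 19194.7 ≈ 3591.2 mm.
Far limit Df = s·(H − f)/(H − s) = 4740 × (14630.7 − 88) / (14630.7 − 4740) = 4740 × 14542.7 / 9890.7 ≈ 6969.4 mm.
Depth of field = Df − Dn = 6969.4 − 3591.2 ≈ 3378.2 mm ≈ 3.38 m.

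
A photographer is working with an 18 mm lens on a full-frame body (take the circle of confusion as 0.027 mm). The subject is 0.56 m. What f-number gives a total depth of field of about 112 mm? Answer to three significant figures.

f/2.19

Write h = H − f = f²/(N·c). The thin-lens limits are Dn = s·h/(h + (s−f)) and Df = s·h/(h − (s−f)), so DoF = Df − Dn = 2·s·(s−f)·h / (h² − (s−f)²).
That is a quadratic in h: DoF·h² − 2·s·(s−f)·h − DoF·(s−f)² = 0 ⇒ h = (s−f)·(s + √(s² + DoF²)) / DoF = 542 × (560 + √(560² + 112²)) / 112 = 542 × (560 + 571.090) / 112 ≈ 5473.7 mm.
Then N = f²/(c·h) = 18² / (0.027 × 5473.7) = 324 / 147.79 ≈ 2.19.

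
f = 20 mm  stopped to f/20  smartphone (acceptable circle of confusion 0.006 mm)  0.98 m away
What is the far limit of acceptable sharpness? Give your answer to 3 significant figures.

Hyperfocal distance H = f²/(N·c) + f = 20²/(20 × 0.006) + 20 = 400/0.12 + 20 ≈ 3353.3 mm ≈ 3.353 m.
Far limit Df = s·(H − f)/(H − s) = 980 × (3353.3 − 20) / (3353.3 − 980) = 980 × 3333.3 / 2373.3 ≈ 1376.4 mm ≈ 1.38 m.

1.38 m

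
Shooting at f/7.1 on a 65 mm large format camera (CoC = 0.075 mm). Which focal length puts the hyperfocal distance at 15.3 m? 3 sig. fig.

90.0 mm

From H = f²/(N·c) + f, with f ≪ H: f ≈ √(H·N·c) = √(15300 × 7.1 × 0.075) = √8147.2 ≈ 90.26 mm.
Exact: f² + N·c·f − N·c·H = 0 ⇒ f = (−N·c + √((N·c)² + 4·N·c·H))/2 = (−0.5325 + √32589)/2 ≈ 89.996 mm ≈ 90.0 mm.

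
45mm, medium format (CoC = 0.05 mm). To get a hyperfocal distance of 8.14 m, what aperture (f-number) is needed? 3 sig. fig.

Rearrange H = f²/(N·c) + f for N: N = f² / ((H − f)·c).
N = 45² / ((8140 − 45) × 0.05) = 2025 / 404.8 ≈ 5.

f/5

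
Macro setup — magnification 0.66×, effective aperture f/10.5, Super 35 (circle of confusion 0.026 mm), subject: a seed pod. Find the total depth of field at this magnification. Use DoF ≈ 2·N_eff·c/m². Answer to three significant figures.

1.25 mm

At magnification m, DoF ≈ 2·N_eff·c/m² = 2 × 10.5 × 0.026 / 0.66² = 0.546 / 0.4356 ≈ 1.25 mm.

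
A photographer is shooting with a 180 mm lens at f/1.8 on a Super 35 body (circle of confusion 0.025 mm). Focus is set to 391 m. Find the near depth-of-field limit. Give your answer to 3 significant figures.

253 m

Hyperfocal distance H = f²/(N·c) + f = 180²/(1.8 × 0.025) + 180 = 32400/0.045 + 180 ≈ 720180.0 mm ≈ 720.2 m.
Near limit Dn = s·(H − f)/(H + s − 2f) = 391000 × (720180.0 − 180) / (720180.0 + 391000 − 2 × 180) = 391000 × 720000.0 / 1110820.0 ≈ 253434 mm ≈ 253 m.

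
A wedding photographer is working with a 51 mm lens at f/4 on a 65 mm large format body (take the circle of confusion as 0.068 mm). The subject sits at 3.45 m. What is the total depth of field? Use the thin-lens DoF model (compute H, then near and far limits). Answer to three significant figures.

Hyperfocal distance H = f²/(N·c) + f = 51²/(4 × 0.068) + 51 = 2601/0.272 + 51 ≈ 9613.5 mm ≈ 9.614 m.
Near limit Dn = s·(H − f)/(H + s − 2f) = 3450 × (9613.5 − 51) / (9613.5 + 3450 − 2 × 51) = 3450 × 9562.5 / 12961.5 ≈ 2545.3 mm.
Far limit Df = s·(H − f)/(H − s) = 3450 × (9613.5 − 51) / (9613.5 − 3450) = 3450 × 9562.5 / 6163.5 ≈ 5352.6 mm.
Depth of field = Df − Dn = 5352.6 − 2545.3 ≈ 2807.3 mm ≈ 2.81 m.

2.81 m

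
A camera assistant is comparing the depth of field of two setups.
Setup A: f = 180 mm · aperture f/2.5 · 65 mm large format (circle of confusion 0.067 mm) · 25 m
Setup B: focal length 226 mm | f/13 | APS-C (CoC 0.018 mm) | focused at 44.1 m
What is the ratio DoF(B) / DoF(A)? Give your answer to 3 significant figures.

2.83

Setup A: H = 180²/(2.5×0.067) + 180 ≈ 193612.8 mm; DoF = Df − Dn = 28680.0 − 22157.0 ≈ 6523.0 mm.
Setup B: H = 226²/(13×0.018) + 226 ≈ 218499.5 mm; DoF = Df − Dn = 55194 − 36719 ≈ 18475 mm.
Ratio = 18475 / 6523.0 ≈ 2.83.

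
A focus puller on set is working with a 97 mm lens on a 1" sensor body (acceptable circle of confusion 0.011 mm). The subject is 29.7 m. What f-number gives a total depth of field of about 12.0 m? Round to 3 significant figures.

f/5.62

Write h = H − f = f²/(N·c). The thin-lens limits are Dn = s·h/(h + (s−f)) and Df = s·h/(h − (s−f)), so DoF = Df − Dn = 2·s·(s−f)·h / (h² − (s−f)²).
That is a quadratic in h: DoF·h² − 2·s·(s−f)·h − DoF·(s−f)² = 0 ⇒ h = (s−f)·(s + √(s² + DoF²)) / DoF = 29603 × (29700 + √(29700² + 12000²)) / 12000 = 29603 × (29700 + 32032.6) / 12000 ≈ 152289 mm.
Then N = f²/(c·h) = 97² / (0.011 × 152289) = 9409 / 1675.2 ≈ 5.62.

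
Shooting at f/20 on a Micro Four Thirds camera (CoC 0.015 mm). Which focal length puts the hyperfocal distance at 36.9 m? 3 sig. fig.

105 mm

From H = f²/(N·c) + f, with f ≪ H: f ≈ √(H·N·c) = √(36900 × 20 × 0.015) = √11070 ≈ 105.2 mm.
The +f correction barely moves this — solving exactly, f² + N·c·f − N·c·H = 0 ⇒ f = (−N·c + √((N·c)² + 4·N·c·H))/2 = (−0.3 + √44280)/2 ≈ 105.06 mm, so f ≈ 105 mm.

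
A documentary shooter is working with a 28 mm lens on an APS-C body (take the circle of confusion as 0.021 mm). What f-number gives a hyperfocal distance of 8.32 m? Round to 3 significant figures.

f/4.50

Rearrange H = f²/(N·c) + f for N: N = f² / ((H − f)·c).
N = 28² / ((8320 − 28) × 0.021) = 784 / 174.1 ≈ 4.50.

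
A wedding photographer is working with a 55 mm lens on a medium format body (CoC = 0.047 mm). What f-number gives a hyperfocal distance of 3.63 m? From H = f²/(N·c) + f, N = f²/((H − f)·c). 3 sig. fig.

Rearrange H = f²/(N·c) + f for N: N = f² / ((H − f)·c).
N = 55² / ((3630 − 55) × 0.047) = 3025 / 168.0 ≈ 18.

f/18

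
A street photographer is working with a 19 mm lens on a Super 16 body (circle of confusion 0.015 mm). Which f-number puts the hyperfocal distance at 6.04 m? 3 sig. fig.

Rearrange H = f²/(N·c) + f for N: N = f² / ((H − f)·c).
N = 19² / ((6040 − 19) × 0.015) = 361 / 90.31 ≈ 4.

f/4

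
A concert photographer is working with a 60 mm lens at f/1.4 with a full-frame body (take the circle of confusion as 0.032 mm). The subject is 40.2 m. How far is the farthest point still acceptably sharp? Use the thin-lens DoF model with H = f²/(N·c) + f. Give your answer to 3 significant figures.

Hyperfocal distance H = f²/(N·c) + f = 60²/(1.4 × 0.032) + 60 = 3600/0.0448 + 60 ≈ 80417.1 mm ≈ 80.42 m.
Far limit Df = s·(H − f)/(H − s) = 40200 × (80417.1 − 60) / (80417.1 − 40200) = 40200 × 80357.1 / 40217.1 ≈ 80323 mm ≈ 80.3 m.

80.3 m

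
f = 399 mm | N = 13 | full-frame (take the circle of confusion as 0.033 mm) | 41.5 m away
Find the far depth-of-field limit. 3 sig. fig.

Hyperfocal distance H = f²/(N·c) + f = 399²/(13 × 0.033) + 399 = 159201/0.429 + 399 ≈ 371496.9 mm ≈ 371.5 m.
Far limit Df = s·(H − f)/(H − s) = 41500 × (371496.9 − 399) / (371496.9 − 41500) = 41500 × 371097.9 / 329996.9 ≈ 46669 mm ≈ 46.7 m.

46.7 m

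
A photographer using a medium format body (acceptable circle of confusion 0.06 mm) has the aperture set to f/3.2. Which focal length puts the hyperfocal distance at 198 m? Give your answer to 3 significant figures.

From H = f²/(N·c) + f, with f ≪ H: f ≈ √(H·N·c) = √(198000 × 3.2 × 0.06) = √38016 ≈ 195.0 mm.
The +f correction barely moves this — solving exactly, f² + N·c·f − N·c·H = 0 ⇒ f = (−N·c + √((N·c)² + 4·N·c·H))/2 = (−0.192 + √152064)/2 ≈ 194.88 mm, so f ≈ 195 mm.

195 mm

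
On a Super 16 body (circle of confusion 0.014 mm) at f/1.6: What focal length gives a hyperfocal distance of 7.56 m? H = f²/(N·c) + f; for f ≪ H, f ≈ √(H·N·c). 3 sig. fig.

13.0 mm

From H = f²/(N·c) + f, with f ≪ H: f ≈ √(H·N·c) = √(7560 × 1.6 × 0.014) = √169.34 ≈ 13.01 mm.
The +f correction barely moves this — solving exactly, f² + N·c·f − N·c·H = 0 ⇒ f = (−N·c + √((N·c)² + 4·N·c·H))/2 = (−0.0224 + √677.38)/2 ≈ 13.002 mm, so f ≈ 13.0 mm.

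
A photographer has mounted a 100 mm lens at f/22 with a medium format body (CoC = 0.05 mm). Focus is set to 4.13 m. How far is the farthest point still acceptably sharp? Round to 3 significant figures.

7.42 m

Hyperfocal distance H = f²/(N·c) + f = 100²/(22 × 0.05) + 100 = 10000/1.1 + 100 ≈ 9190.9 mm ≈ 9.191 m.
Far limit Df = s·(H − f)/(H − s) = 4130 × (9190.9 − 100) / (9190.9 − 4130) = 4130 × 9090.9 / 5060.9 ≈ 7418.7 mm ≈ 7.42 m.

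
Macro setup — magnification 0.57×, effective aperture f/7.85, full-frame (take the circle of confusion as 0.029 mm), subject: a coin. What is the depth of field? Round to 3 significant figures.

1.40 mm

At magnification m, DoF ≈ 2·N_eff·c/m² = 2 × 7.85 × 0.029 / 0.57² = 0.4553 / 0.3249 ≈ 1.4 mm.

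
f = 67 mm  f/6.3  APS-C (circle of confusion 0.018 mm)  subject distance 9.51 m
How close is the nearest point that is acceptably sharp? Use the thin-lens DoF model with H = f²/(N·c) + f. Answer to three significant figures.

Hyperfocal distance H = f²/(N·c) + f = 67²/(6.3 × 0.018) + 67 = 4489/0.1134 + 67 ≈ 39652.5 mm ≈ 39.65 m.
Near limit Dn = s·(H − f)/(H + s − 2f) = 9510 × (39652.5 − 67) / (39652.5 + 9510 − 2 × 67) = 9510 × 39585.5 / 49028.5 ≈ 7678.4 mm ≈ 7.68 m.

7.68 m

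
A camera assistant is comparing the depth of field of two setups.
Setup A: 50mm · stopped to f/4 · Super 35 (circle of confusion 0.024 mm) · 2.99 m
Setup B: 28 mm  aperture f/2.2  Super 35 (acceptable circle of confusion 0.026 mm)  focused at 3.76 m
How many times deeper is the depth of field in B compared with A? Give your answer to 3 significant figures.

3.23

Setup A: H = 50²/(4×0.024) + 50 ≈ 26091.7 mm; DoF = Df − Dn = 3370.52 − 2686.68 ≈ 683.84 mm.
Setup B: H = 28²/(2.2×0.026) + 28 ≈ 13734.3 mm; DoF = Df − Dn = 5166.8 − 2955.3 ≈ 2211.5 mm.
Ratio = 2211.5 / 683.84 ≈ 3.23.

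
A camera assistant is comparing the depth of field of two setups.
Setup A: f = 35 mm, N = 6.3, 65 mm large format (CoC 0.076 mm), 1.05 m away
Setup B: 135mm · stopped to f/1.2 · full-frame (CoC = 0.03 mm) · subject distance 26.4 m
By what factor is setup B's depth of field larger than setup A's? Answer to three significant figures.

Setup A: H = 35²/(6.3×0.076) + 35 ≈ 2593.5 mm; DoF = Df − Dn = 1740.49 − 751.76 ≈ 988.73 mm.
Setup B: H = 135²/(1.2×0.03) + 135 ≈ 506385.0 mm; DoF = Df − Dn = 27844.6 − 25097.9 ≈ 2746.7 mm.
Ratio = 2746.7 / 988.73 ≈ 2.78.

2.78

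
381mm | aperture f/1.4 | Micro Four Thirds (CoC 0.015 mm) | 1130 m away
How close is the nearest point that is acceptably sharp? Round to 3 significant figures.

Hyperfocal distance H = f²/(N·c) + f = 381²/(1.4 × 0.015) + 381 = 145161/0.021 + 381 ≈ 6912809.6 mm ≈ 6913 m.
Near limit Dn = s·(H − f)/(H + s − 2f) = 1130000 × (6912809.6 − 381) / (6912809.6 + 1130000 − 2 × 381) = 1130000 × 6912428.6 / 8042047.6 ≈ 971276 mm ≈ 971 m.

971 m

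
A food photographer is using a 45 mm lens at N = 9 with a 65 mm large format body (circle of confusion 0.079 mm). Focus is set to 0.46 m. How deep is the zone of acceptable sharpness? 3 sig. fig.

137 mm

Hyperfocal distance H = f²/(N·c) + f = 45²/(9 × 0.079) + 45 = 2025/0.711 + 45 ≈ 2893.1 mm ≈ 2.893 m.
Near limit Dn = s·(H − f)/(H + s − 2f) = 460 × (2893.1 − 45) / (2893.1 + 460 − 2 × 45) = 460 × 2848.1 / 3263.1 ≈ 401.50 mm.
Far limit Df = s·(H − f)/(H − s) = 460 × (2893.1 − 45) / (2893.1 − 460) = 460 × 2848.1 / 2433.1 ≈ 538.46 mm.
Depth of field = Df − Dn = 538.46 − 401.50 ≈ 136.96 mm.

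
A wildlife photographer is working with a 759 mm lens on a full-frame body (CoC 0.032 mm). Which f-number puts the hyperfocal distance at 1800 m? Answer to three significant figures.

f/10

Rearrange H = f²/(N·c) + f for N: N = f² / ((H − f)·c).
N = 759² / ((1800000 − 759) × 0.032) = 576081 / 57576 ≈ 10.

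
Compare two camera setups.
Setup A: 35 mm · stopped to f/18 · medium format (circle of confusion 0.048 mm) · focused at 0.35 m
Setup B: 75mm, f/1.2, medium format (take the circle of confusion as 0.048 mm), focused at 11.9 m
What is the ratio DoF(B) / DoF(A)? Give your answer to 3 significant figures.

17.9

Setup A: H = 35²/(18×0.048) + 35 ≈ 1452.8 mm; DoF = Df − Dn = 449.97 − 286.38 ≈ 163.59 mm.
Setup B: H = 75²/(1.2×0.048) + 75 ≈ 97731.2 mm; DoF = Df − Dn = 13539.5 − 10614.7 ≈ 2924.8 mm.
Ratio = 2924.8 / 163.59 ≈ 17.9.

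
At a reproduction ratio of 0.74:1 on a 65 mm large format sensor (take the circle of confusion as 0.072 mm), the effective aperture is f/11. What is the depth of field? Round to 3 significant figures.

At magnification m, DoF ≈ 2·N_eff·c/m² = 2 × 11 × 0.072 / 0.74² = 1.584 / 0.5476 ≈ 2.89 mm.

2.89 mm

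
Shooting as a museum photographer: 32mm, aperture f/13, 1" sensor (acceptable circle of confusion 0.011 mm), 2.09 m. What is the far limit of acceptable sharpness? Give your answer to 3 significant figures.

2.93 m

Hyperfocal distance H = f²/(N·c) + f = 32²/(13 × 0.011) + 32 = 1024/0.143 + 32 ≈ 7192.8 mm ≈ 7.193 m.
Far limit Df = s·(H − f)/(H − s) = 2090 × (7192.8 − 32) / (7192.8 − 2090) = 2090 × 7160.8 / 5102.8 ≈ 2932.9 mm ≈ 2.93 m.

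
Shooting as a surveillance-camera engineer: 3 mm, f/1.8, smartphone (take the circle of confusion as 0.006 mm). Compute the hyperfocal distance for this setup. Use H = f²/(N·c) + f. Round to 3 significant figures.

0.836 m

Hyperfocal distance H = f²/(N·c) + f = 3²/(1.8 × 0.006) + 3 = 9/0.0108 + 3 ≈ 836.3 mm ≈ 0.836 m.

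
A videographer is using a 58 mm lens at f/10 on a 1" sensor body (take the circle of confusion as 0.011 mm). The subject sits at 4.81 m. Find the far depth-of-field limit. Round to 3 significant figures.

Hyperfocal distance H = f²/(N·c) + f = 58²/(10 × 0.011) + 58 = 3364/0.11 + 58 ≈ 30639.8 mm ≈ 30.64 m.
Far limit Df = s·(H − f)/(H − s) = 4810 × (30639.8 − 58) / (30639.8 − 4810) = 4810 × 30581.8 / 25829.8 ≈ 5694.9 mm ≈ 5.69 m.

5.69 m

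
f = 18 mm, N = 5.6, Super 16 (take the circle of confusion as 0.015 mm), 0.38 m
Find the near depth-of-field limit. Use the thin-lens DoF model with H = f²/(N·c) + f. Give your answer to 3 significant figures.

347 mm

Hyperfocal distance H = f²/(N·c) + f = 18²/(5.6 × 0.015) + 18 = 324/0.084 + 18 ≈ 3875.1 mm ≈ 3.875 m.
Near limit Dn = s·(H − f)/(H + s − 2f) = 380 × (3875.1 − 18) / (3875.1 + 380 − 2 × 18) = 380 × 3857.1 / 4219.1 ≈ 347.40 mm.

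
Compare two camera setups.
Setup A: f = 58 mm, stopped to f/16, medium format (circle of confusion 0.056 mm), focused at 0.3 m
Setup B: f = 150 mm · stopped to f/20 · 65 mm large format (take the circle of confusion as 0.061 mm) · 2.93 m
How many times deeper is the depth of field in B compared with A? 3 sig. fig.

23.3

Setup A: H = 58²/(16×0.056) + 58 ≈ 3812.5 mm; DoF = Df − Dn = 320.669 − 281.834 ≈ 38.835 mm.
Setup B: H = 150²/(20×0.061) + 150 ≈ 18592.6 mm; DoF = Df − Dn = 3450.05 − 2546.19 ≈ 903.86 mm.
Ratio = 903.86 / 38.835 ≈ 23.3.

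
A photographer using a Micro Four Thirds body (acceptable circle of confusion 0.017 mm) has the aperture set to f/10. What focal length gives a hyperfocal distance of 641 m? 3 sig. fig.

From H = f²/(N·c) + f, with f ≪ H: f ≈ √(H·N·c) = √(641000 × 10 × 0.017) = √108970 ≈ 330.1 mm.
The +f correction barely moves this — solving exactly, f² + N·c·f − N·c·H = 0 ⇒ f = (−N·c + √((N·c)² + 4·N·c·H))/2 = (−0.17 + √435880)/2 ≈ 330.02 mm, so f ≈ 330 mm.

330 mm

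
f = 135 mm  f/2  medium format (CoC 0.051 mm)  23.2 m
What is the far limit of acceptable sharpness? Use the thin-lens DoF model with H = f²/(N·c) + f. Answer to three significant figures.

Hyperfocal distance H = f²/(N·c) + f = 135²/(2 × 0.051) + 135 = 18225/0.102 + 135 ≈ 178811.5 mm ≈ 178.8 m.
Far limit Df = s·(H − f)/(H − s) = 23200 × (178811.5 − 135) / (178811.5 − 23200) = 23200 × 178676.5 / 155611.5 ≈ 26639 mm ≈ 26.6 m.

26.6 m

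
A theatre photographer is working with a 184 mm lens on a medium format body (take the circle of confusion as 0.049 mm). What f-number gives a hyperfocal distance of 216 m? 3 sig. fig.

Rearrange H = f²/(N·c) + f for N: N = f² / ((H − f)·c).
N = 184² / ((216000 − 184) × 0.049) = 33856 / 10575 ≈ 3.20.

f/3.20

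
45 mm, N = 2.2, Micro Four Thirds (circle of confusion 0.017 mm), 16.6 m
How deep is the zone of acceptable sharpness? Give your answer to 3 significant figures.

11.2 m

Hyperfocal distance H = f²/(N·c) + f = 45²/(2.2 × 0.017) + 45 = 2025/0.0374 + 45 ≈ 54189.4 mm ≈ 54.19 m.
Near limit Dn = s·(H − f)/(H + s − 2f) = 16600 × (54189.4 − 45) / (54189.4 + 16600 − 2 × 45) = 16600 × 54144.4 / 70699.4 ≈ 12713 mm.
Far limit Df = s·(H − f)/(H − s) = 16600 × (54189.4 − 45) / (54189.4 − 16600) = 16600 × 54144.4 / 37589.4 ≈ 23911 mm.
Depth of field = Df − Dn = 23911 − 12713 ≈ 11198 mm ≈ 11.2 m.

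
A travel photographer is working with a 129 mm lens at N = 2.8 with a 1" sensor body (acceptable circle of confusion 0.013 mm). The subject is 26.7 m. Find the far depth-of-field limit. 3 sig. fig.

Hyperfocal distance H = f²/(N·c) + f = 129²/(2.8 × 0.013) + 129 = 16641/0.0364 + 129 ≈ 457299.3 mm ≈ 457.3 m.
Far limit Df = s·(H − f)/(H − s) = 26700 × (457299.3 − 129) / (457299.3 − 26700) = 26700 × 457170.3 / 430599.3 ≈ 28348 mm ≈ 28.3 m.

28.3 m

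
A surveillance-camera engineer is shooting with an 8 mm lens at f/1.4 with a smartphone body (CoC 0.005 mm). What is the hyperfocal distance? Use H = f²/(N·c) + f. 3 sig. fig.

9.15 m

Hyperfocal distance H = f²/(N·c) + f = 8²/(1.4 × 0.005) + 8 = 64/0.007 + 8 ≈ 9150.9 mm ≈ 9.15 m.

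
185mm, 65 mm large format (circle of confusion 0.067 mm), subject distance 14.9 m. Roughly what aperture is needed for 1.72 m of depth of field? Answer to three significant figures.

f/2.00

Write h = H − f = f²/(N·c). The thin-lens limits are Dn = s·h/(h + (s−f)) and Df = s·h/(h − (s−f)), so DoF = Df − Dn = 2·s·(s−f)·h / (h² − (s−f)²).
That is a quadratic in h: DoF·h² − 2·s·(s−f)·h − DoF·(s−f)² = 0 ⇒ h = (s−f)·(s + √(s² + DoF²)) / DoF = 14715 × (14900 + √(14900² + 1720²)) / 1720 = 14715 × (14900 + 14998.9) / 1720 ≈ 255792 mm.
Then N = f²/(c·h) = 185² / (0.067 × 255792) = 34225 / 17138 ≈ 2.00.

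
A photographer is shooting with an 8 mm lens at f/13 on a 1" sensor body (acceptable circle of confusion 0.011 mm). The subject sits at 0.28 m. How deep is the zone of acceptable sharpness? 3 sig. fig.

0.540 m

Hyperfocal distance H = f²/(N·c) + f = 8²/(13 × 0.011) + 8 = 64/0.143 + 8 ≈ 455.6 mm ≈ 0.456 m.
Near limit Dn = s·(H − f)/(H + s − 2f) = 280 × (455.6 − 8) / (455.6 + 280 − 2 × 8) = 280 × 447.6 / 719.6 ≈ 174.16 mm.
Far limit Df = s·(H − f)/(H − s) = 280 × (455.6 − 8) / (455.6 − 280) = 280 × 447.6 / 175.6 ≈ 713.83 mm.
Depth of field = Df − Dn = 713.83 − 174.16 ≈ 539.67 mm ≈ 0.540 m.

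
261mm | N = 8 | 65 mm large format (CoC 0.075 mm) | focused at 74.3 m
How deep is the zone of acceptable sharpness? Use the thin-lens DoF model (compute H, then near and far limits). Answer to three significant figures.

169 m

Hyperfocal distance H = f²/(N·c) + f = 261²/(8 × 0.075) + 261 = 68121/0.6 + 261 ≈ 113796.0 mm ≈ 113.8 m.
Near limit Dn = s·(H − f)/(H + s − 2f) = 74300 × (113796.0 − 261) / (113796.0 + 74300 − 2 × 261) = 74300 × 113535.0 / 187574.0 ≈ 44972 mm.
Far limit Df = s·(H − f)/(H − s) = 74300 × (113796.0 − 261) / (113796.0 − 74300) = 74300 × 113535.0 / 39496.0 ≈ 213582 mm.
Depth of field = Df − Dn = 213582 − 44972 ≈ 168610 mm ≈ 169 m.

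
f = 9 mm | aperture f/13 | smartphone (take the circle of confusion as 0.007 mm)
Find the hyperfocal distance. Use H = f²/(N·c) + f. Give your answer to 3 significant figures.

Hyperfocal distance H = f²/(N·c) + f = 9²/(13 × 0.007) + 9 = 81/0.091 + 9 ≈ 899.1 mm ≈ 0.899 m.

0.899 m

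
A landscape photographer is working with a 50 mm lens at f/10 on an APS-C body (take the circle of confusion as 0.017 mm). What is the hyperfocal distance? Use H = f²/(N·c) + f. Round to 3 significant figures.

14.8 m

Hyperfocal distance H = f²/(N·c) + f = 50²/(10 × 0.017) + 50 = 2500/0.17 + 50 ≈ 14755.9 mm ≈ 14.8 m.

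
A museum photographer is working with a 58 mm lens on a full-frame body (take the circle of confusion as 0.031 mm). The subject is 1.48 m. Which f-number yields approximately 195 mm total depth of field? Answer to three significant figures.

Write h = H − f = f²/(N·c). The thin-lens limits are Dn = s·h/(h + (s−f)) and Df = s·h/(h − (s−f)), so DoF = Df − Dn = 2·s·(s−f)·h / (h² − (s−f)²).
That is a quadratic in h: DoF·h² − 2·s·(s−f)·h − DoF·(s−f)² = 0 ⇒ h = (s−f)·(s + √(s² + DoF²)) / DoF = 1422 × (1480 + √(1480² + 195²)) / 195 = 1422 × (1480 + 1492.79) / 195 ≈ 21679 mm.
Then N = f²/(c·h) = 58² / (0.031 × 21679) = 3364 / 672.03 ≈ 5.01.

f/5.01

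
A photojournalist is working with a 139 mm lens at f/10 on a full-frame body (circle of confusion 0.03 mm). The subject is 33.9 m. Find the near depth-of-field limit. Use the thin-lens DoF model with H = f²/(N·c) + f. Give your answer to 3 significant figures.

22.2 m

Hyperfocal distance H = f²/(N·c) + f = 139²/(10 × 0.03) + 139 = 19321/0.3 + 139 ≈ 64542.3 mm ≈ 64.54 m.
Near limit Dn = s·(H − f)/(H + s − 2f) = 33900 × (64542.3 − 139) / (64542.3 + 33900 − 2 × 139) = 33900 × 64403.3 / 98164.3 ≈ 22241 mm ≈ 22.2 m.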